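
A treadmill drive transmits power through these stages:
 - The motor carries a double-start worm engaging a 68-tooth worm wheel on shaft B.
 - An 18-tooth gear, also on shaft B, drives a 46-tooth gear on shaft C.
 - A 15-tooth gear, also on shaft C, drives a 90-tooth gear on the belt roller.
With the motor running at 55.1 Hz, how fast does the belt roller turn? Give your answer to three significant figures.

the motor → shaft B (worm, 68/2): 55.1 ÷ 34 = 1.6206 Hz
shaft B → shaft C (gear mesh, 46/18): 1.6206 ÷ 2.5556 = 0.63414 Hz
shaft C → the belt roller (gear mesh, 90/15): 0.63414 ÷ 6 = 0.10569 Hz

0.106 Hz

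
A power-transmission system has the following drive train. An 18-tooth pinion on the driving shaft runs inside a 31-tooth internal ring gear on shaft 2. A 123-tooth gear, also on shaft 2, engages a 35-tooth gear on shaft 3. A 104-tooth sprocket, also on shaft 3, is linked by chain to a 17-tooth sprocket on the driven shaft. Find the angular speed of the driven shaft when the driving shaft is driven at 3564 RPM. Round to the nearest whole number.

the driving shaft → shaft 2 (internal gear, 31/18): 3564 ÷ 1.7222 = 2069.4 RPM
shaft 2 → shaft 3 (gear mesh, 35/123): 2069.4 ÷ 0.28455 = 7272.5 RPM
shaft 3 → the driven shaft (chain, 17/104): 7272.5 ÷ 0.16346 = 44491 RPM

44491 RPM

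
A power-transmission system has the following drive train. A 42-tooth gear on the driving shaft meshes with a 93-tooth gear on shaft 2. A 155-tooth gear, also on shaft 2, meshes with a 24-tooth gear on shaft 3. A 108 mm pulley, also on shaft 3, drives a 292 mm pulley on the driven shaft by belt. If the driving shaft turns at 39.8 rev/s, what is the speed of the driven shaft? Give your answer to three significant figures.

42.9 rev/s

the driving shaft → shaft 2 (gear mesh, 93/42): 39.8 ÷ 2.2143 = 17.974 rev/s
shaft 2 → shaft 3 (gear mesh, 24/155): 17.974 ÷ 0.15484 = 116.08 rev/s
shaft 3 → the driven shaft (belt, 292/108): 116.08 ÷ 2.7037 = 42.935 rev/s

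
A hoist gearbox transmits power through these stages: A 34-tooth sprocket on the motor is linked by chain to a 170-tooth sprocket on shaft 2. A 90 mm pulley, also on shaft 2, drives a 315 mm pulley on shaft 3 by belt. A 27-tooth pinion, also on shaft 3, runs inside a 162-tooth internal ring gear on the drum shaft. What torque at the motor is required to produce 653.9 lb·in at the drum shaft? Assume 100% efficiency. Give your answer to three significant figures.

6.23 lb·in

Overall ratio R = 5 × 3.5 × 6 = 105.
Input torque = output torque / R = 653.9 / 105 = 6.2276 lb·in.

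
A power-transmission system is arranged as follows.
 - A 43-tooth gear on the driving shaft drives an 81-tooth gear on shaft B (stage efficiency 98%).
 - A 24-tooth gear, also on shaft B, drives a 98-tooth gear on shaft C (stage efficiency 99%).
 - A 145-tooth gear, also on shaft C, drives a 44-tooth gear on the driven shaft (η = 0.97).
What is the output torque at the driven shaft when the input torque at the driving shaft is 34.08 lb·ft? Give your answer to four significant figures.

74.86 lb·ft

After the gear mesh (81/43): 34.08 × 1.8837 × 0.98 = 62.913 lb·ft
After the gear mesh (98/24): 62.913 × 4.0833 × 0.99 = 254.33 lb·ft
After the gear mesh (44/145): 254.33 × 0.30345 × 0.97 = 74.86 lb·ft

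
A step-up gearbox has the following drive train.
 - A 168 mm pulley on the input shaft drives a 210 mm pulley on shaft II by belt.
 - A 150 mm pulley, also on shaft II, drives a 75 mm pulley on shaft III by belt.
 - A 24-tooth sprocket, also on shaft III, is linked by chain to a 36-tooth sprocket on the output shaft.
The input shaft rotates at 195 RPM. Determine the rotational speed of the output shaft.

208 RPM

the input shaft → shaft II (belt, 210/168): 195 ÷ 1.25 = 156 RPM
shaft II → shaft III (belt, 75/150): 156 ÷ 0.5 = 312 RPM
shaft III → the output shaft (chain, 36/24): 312 ÷ 1.5 = 208 RPM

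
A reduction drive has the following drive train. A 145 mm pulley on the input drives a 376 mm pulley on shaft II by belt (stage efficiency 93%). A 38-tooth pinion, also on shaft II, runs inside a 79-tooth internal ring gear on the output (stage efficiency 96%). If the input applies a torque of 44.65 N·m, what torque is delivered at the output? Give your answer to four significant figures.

214.9 N·m

Belt: ratio = 376/145 = 2.5931; torque at shaft II = 44.65 × 2.5931 × 0.93 = 107.68 N·m.
Internal gear: ratio = 79/38 = 2.0789; torque at the output = 107.68 × 2.0789 × 0.96 = 214.9 N·m.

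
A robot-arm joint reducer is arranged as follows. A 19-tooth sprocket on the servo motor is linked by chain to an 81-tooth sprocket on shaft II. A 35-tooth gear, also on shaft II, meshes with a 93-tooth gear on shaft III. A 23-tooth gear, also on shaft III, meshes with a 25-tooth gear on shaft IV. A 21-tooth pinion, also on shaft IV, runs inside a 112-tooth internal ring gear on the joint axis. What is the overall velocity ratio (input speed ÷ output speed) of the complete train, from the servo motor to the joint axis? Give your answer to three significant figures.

Each stage contributes driven/driver: chain 81/19 = 4.2632, gear mesh 93/35 = 2.6571, gear mesh 25/23 = 1.087, internal gear 112/21 = 5.3333.
Overall: 4.2632 × 2.6571 × 1.087 × 5.3333 = 65.669.

65.7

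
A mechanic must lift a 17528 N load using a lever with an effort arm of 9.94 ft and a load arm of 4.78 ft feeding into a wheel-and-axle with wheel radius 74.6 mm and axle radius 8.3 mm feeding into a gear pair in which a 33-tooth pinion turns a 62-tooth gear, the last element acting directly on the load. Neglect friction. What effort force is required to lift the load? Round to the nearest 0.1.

499.2 N

Lever MA = effort arm / load arm = 9.94/4.78 = 2.0795.
Wheel-and-axle MA = R/r = 74.6/8.3 = 8.988.
Gear pair MA = 62/33 = 1.8788.
Combined ideal MA = 2.0795 × 8.988 × 1.8788 = 35.115.
Effort = load / MA = 17528 / 35.115 = 499.15 N.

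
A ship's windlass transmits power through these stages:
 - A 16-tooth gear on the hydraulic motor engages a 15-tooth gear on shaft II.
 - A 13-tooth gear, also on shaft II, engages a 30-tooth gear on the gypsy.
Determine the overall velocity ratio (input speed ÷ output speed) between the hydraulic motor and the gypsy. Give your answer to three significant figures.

Each stage contributes driven/driver: gear mesh 15/16 = 0.9375, gear mesh 30/13 = 2.3077.
Overall: 0.9375 × 2.3077 = 2.1635.

2.16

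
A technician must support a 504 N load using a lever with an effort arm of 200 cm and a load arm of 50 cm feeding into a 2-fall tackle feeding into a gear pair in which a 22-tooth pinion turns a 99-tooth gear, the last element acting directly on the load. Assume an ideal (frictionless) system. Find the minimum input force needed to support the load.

Lever MA = effort arm / load arm = 200/50 = 4.
Block-and-tackle MA = number of supporting rope parts = 2.
Gear pair MA = 99/22 = 4.5.
Combined ideal MA = 4 × 2 × 4.5 = 36.
Effort = load / MA = 504 / 36 = 14 N.

14 N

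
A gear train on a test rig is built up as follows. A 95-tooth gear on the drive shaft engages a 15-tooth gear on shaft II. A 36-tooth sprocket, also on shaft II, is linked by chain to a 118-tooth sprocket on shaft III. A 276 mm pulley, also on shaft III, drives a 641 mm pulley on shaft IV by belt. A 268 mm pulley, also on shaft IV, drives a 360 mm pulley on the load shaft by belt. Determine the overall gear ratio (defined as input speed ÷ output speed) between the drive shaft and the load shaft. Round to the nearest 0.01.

1.61

Each stage contributes driven/driver: gear mesh 15/95 = 0.15789, chain 118/36 = 3.2778, belt 641/276 = 2.3225, belt 360/268 = 1.3433.
Overall: 0.15789 × 3.2778 × 2.3225 × 1.3433 = 1.6146.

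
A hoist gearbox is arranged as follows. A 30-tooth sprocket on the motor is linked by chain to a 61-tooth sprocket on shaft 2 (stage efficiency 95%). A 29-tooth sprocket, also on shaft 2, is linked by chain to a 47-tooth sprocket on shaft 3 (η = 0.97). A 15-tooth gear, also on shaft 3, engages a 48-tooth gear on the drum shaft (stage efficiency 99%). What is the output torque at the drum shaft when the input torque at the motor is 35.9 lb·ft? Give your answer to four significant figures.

345.4 lb·ft

chain 61/30 = 2.0333 → τ = 35.9·2.0333·0.95 = 69.347 lb·ft
chain 47/29 = 1.6207 → τ = 69.347·1.6207·0.97 = 109.02 lb·ft
gear mesh 48/15 = 3.2 → τ = 109.02·3.2·0.99 = 345.37 lb·ft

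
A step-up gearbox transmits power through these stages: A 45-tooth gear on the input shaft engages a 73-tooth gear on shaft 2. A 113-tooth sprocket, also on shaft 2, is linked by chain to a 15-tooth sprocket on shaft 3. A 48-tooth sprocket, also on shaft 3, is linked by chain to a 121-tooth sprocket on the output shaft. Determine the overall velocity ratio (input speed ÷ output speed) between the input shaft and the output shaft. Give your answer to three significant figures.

0.543

Each stage contributes driven/driver: gear mesh 73/45 = 1.6222, chain 15/113 = 0.13274, chain 121/48 = 2.5208.
Overall: 1.6222 × 0.13274 × 2.5208 = 0.54283.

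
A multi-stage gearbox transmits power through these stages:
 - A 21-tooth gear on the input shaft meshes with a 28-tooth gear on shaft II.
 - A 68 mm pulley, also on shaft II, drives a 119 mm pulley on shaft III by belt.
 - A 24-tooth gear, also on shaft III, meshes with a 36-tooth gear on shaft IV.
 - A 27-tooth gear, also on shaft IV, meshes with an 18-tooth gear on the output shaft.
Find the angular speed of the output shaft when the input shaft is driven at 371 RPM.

159 RPM

Gear mesh: ratio = 28/21 = 1.3333, so shaft II turns at 371 / 1.3333 = 278.25 RPM.
Belt: ratio = 119/68 = 1.75, so shaft III turns at 278.25 / 1.75 = 159 RPM.
Gear mesh: ratio = 36/24 = 1.5, so shaft IV turns at 159 / 1.5 = 106 RPM.
Gear mesh: ratio = 18/27 = 0.66667, so the output shaft turns at 106 / 0.66667 = 159 RPM.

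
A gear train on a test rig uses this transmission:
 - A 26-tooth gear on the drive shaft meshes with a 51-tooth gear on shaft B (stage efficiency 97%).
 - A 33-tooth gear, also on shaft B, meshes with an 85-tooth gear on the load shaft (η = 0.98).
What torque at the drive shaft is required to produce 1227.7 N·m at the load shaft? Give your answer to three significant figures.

Overall ratio R = 1.9615 × 2.5758 = 5.0524; overall efficiency η = 0.97 × 0.98 = 0.9506.
Input torque = output torque / (R × η) = 1227.7 / (5.0524 × 0.9506) = 255.62 N·m.

256 N·m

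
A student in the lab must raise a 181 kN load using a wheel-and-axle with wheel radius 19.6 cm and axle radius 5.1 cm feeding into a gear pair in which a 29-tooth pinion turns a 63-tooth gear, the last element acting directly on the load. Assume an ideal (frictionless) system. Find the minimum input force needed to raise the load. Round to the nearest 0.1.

21.7 kN

Wheel-and-axle MA = R/r = 19.6/5.1 = 3.8431.
Gear pair MA = 63/29 = 2.1724.
Combined ideal MA = 3.8431 × 2.1724 = 8.3489.
Effort = load / MA = 181 / 8.3489 = 21.68 kN.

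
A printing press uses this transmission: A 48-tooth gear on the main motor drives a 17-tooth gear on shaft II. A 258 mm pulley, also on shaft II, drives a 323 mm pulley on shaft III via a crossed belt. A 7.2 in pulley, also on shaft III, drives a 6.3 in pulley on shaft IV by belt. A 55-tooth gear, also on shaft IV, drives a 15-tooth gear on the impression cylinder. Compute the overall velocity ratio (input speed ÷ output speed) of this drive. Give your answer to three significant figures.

0.106

Each stage contributes driven/driver: gear mesh 17/48 = 0.35417, belt 323/258 = 1.2519, belt 6.3/7.2 = 0.875, gear mesh 15/55 = 0.27273.
Overall: 0.35417 × 1.2519 × 0.875 × 0.27273 = 0.10581.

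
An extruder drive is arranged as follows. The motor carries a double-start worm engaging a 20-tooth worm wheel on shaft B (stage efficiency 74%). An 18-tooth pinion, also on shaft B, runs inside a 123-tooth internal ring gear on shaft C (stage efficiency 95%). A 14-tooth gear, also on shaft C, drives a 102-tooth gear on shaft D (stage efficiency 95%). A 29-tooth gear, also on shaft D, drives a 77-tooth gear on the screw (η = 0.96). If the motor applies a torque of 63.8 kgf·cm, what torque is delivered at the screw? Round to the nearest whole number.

After the worm (20/2): 63.8 × 10 × 0.74 = 472.12 kgf·cm
After the internal gear (123/18): 472.12 × 6.8333 × 0.95 = 3064.8 kgf·cm
After the gear mesh (102/14): 3064.8 × 7.2857 × 0.95 = 21213 kgf·cm
After the gear mesh (77/29): 21213 × 2.6552 × 0.96 = 54071 kgf·cm

54071 kgf·cm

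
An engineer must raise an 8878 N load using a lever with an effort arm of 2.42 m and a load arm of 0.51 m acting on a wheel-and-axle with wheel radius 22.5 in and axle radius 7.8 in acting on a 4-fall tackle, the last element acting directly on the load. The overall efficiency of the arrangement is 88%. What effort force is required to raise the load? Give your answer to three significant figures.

Lever MA = effort arm / load arm = 2.42/0.51 = 4.7451.
Wheel-and-axle MA = R/r = 22.5/7.8 = 2.8846.
Block-and-tackle MA = number of supporting rope parts = 4.
Combined ideal MA = 4.7451 × 2.8846 × 4 = 54.751.
Actual MA = 54.751 × 0.88 = 48.181.
Effort = load / actual MA = 8878 / 48.181 = 184.26 N.

184 N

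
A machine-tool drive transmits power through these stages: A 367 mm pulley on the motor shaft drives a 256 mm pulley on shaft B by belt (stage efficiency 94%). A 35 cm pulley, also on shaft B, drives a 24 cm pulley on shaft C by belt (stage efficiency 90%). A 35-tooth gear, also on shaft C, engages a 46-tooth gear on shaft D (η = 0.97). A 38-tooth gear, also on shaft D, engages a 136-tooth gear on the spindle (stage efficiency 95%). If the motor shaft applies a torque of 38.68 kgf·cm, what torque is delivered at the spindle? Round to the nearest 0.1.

Belt: ratio = 256/367 = 0.69755; torque at shaft B = 38.68 × 0.69755 × 0.94 = 25.362 kgf·cm.
Belt: ratio = 24/35 = 0.68571; torque at shaft C = 25.362 × 0.68571 × 0.90 = 15.652 kgf·cm.
Gear mesh: ratio = 46/35 = 1.3143; torque at shaft D = 15.652 × 1.3143 × 0.97 = 19.954 kgf·cm.
Gear mesh: ratio = 136/38 = 3.5789; torque at the spindle = 19.954 × 3.5789 × 0.95 = 67.844 kgf·cm.

67.8 kgf·cm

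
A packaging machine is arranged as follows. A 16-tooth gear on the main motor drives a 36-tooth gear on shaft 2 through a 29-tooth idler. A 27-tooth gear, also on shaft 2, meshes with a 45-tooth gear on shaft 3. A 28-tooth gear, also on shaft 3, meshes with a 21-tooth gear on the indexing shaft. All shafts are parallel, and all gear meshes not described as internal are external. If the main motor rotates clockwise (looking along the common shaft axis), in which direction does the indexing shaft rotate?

the main motor → shaft 2: driver → idler → driven is 2 external meshes, 2 reversals → CW.
shaft 2 → shaft 3: external mesh, 1 reversal → CCW.
shaft 3 → the indexing shaft: external mesh, 1 reversal → CW.
4 reversals in total — an even number — so the indexing shaft turns the same way as the main motor.

clockwise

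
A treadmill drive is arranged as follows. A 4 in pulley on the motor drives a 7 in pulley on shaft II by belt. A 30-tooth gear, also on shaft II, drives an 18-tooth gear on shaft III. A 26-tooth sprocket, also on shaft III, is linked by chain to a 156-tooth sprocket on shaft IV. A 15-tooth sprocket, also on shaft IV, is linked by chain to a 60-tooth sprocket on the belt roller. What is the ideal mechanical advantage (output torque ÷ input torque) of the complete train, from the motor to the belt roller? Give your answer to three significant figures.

Each stage contributes driven/driver: belt 7/4 = 1.75, gear mesh 18/30 = 0.6, chain 156/26 = 6, chain 60/15 = 4.
Overall: 1.75 × 0.6 × 6 × 4 = 25.2.

25.2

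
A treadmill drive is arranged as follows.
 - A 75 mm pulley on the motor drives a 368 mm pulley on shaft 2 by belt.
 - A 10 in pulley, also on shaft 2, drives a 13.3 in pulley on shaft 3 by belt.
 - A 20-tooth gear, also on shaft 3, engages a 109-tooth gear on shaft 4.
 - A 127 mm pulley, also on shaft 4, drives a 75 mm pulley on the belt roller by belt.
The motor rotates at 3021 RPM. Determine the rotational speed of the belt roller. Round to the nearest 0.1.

143.8 RPM

Belt: ratio = 368/75 = 4.9067, so shaft 2 turns at 3021 / 4.9067 = 615.69 RPM.
Belt: ratio = 13.3/10 = 1.33, so shaft 3 turns at 615.69 / 1.33 = 462.93 RPM.
Gear mesh: ratio = 109/20 = 5.45, so shaft 4 turns at 462.93 / 5.45 = 84.941 RPM.
Belt: ratio = 75/127 = 0.59055, so the belt roller turns at 84.941 / 0.59055 = 143.83 RPM.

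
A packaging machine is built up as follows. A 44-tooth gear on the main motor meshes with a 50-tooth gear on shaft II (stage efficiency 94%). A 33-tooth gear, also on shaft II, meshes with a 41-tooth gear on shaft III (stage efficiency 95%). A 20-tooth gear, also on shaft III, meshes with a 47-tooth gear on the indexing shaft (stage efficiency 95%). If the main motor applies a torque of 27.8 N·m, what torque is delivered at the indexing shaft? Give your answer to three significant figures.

78.2 N·m

gear mesh 50/44 = 1.1364 → τ = 27.8·1.1364·0.94 = 29.695 N·m
gear mesh 41/33 = 1.2424 → τ = 29.695·1.2424·0.95 = 35.05 N·m
gear mesh 47/20 = 2.35 → τ = 35.05·2.35·0.95 = 78.248 N·m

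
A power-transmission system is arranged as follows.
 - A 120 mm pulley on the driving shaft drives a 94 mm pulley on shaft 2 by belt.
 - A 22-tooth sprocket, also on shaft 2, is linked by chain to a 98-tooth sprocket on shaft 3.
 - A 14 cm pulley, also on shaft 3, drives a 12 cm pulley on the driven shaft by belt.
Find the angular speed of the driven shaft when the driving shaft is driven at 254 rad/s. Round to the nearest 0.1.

the driving shaft → shaft 2 (belt, 94/120): 254 ÷ 0.78333 = 324.26 rad/s
shaft 2 → shaft 3 (chain, 98/22): 324.26 ÷ 4.4545 = 72.792 rad/s
shaft 3 → the driven shaft (belt, 12/14): 72.792 ÷ 0.85714 = 84.924 rad/s

84.9 rad/s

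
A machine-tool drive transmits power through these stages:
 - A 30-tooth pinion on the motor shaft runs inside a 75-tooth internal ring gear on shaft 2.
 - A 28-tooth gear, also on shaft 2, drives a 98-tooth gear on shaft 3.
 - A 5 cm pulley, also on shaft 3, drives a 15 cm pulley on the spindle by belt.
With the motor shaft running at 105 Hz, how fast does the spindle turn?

4 Hz

Internal gear: ratio = 75/30 = 2.5, so shaft 2 turns at 105 / 2.5 = 42 Hz.
Gear mesh: ratio = 98/28 = 3.5, so shaft 3 turns at 42 / 3.5 = 12 Hz.
Belt: ratio = 15/5 = 3, so the spindle turns at 12 / 3 = 4 Hz.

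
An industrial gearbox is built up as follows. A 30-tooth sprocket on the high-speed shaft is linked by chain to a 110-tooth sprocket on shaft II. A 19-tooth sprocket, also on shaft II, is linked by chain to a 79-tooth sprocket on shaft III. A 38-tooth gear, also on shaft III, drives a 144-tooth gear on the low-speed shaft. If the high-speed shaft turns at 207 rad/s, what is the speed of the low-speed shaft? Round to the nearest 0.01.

3.58 rad/s

chain 110/30 = 3.6667 → 207/3.6667 = 56.455 rad/s
chain 79/19 = 4.1579 → 56.455/4.1579 = 13.578 rad/s
gear mesh 144/38 = 3.7895 → 13.578/3.7895 = 3.583 rad/s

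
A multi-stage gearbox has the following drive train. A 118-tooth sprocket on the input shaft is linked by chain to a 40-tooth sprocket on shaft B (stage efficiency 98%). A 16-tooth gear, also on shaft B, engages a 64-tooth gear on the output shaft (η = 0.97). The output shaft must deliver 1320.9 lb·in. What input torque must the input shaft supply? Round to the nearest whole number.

Overall ratio R = 0.33898 × 4 = 1.3559; overall efficiency η = 0.98 × 0.97 = 0.9506.
Input torque = output torque / (R × η) = 1320.9 / (1.3559 × 0.9506) = 1024.8 lb·in.

1025 lb·in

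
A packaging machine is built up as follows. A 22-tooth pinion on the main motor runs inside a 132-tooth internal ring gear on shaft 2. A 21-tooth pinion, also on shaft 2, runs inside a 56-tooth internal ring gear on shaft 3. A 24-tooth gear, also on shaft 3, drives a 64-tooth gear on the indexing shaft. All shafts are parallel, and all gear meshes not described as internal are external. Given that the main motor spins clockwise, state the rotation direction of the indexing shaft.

counterclockwise

the main motor → shaft 2: internal mesh, same direction → CW.
shaft 2 → shaft 3: internal mesh, same direction → CW.
shaft 3 → the indexing shaft: external mesh, 1 reversal → CCW.
1 reversal in total — an odd number — so the indexing shaft turns opposite to the main motor.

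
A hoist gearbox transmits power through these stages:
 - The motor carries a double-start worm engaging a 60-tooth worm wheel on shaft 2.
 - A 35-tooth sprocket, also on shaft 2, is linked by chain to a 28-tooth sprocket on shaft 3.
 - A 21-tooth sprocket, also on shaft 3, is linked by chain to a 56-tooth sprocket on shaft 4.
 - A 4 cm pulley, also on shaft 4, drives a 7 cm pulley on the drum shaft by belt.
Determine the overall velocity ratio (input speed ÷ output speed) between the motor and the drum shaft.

112

Each stage contributes driven/driver: worm 60/2 = 30, chain 28/35 = 0.8, chain 56/21 = 2.6667, belt 7/4 = 1.75.
Overall: 30 × 0.8 × 2.6667 × 1.75 = 112.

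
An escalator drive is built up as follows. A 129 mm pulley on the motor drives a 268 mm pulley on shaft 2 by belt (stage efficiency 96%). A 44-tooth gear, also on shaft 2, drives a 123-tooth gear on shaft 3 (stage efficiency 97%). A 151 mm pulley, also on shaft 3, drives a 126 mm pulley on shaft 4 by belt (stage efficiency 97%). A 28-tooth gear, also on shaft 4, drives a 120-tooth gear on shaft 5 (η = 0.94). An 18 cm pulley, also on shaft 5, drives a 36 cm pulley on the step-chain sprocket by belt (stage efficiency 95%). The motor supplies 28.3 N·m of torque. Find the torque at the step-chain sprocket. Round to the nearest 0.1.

Belt: ratio = 268/129 = 2.0775; torque at shaft 2 = 28.3 × 2.0775 × 0.96 = 56.442 N·m.
Gear mesh: ratio = 123/44 = 2.7955; torque at shaft 3 = 56.442 × 2.7955 × 0.97 = 153.05 N·m.
Belt: ratio = 126/151 = 0.83444; torque at shaft 4 = 153.05 × 0.83444 × 0.97 = 123.88 N·m.
Gear mesh: ratio = 120/28 = 4.2857; torque at shaft 5 = 123.88 × 4.2857 × 0.94 = 499.05 N·m.
Belt: ratio = 36/18 = 2; torque at the step-chain sprocket = 499.05 × 2 × 0.95 = 948.19 N·m.

948.2 N·m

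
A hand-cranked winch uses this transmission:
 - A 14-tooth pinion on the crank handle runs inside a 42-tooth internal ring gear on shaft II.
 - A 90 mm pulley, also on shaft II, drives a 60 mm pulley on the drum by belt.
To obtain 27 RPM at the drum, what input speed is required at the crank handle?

Overall ratio R = 3 × 0.66667 = 2.
Required input speed = output speed × R = 27 × 2 = 54 RPM.

54 RPM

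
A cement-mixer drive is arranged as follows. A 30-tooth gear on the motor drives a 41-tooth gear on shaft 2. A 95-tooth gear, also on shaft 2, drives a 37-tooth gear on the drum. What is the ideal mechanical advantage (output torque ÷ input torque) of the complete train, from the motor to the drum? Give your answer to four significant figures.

0.5323

Each stage contributes driven/driver: gear mesh 41/30 = 1.3667, gear mesh 37/95 = 0.38947.
Overall: 1.3667 × 0.38947 = 0.53228.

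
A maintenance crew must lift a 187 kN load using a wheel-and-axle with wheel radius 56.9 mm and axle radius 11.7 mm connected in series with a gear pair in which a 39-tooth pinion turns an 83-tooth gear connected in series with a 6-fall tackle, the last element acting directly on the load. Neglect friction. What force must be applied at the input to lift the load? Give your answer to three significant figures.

Wheel-and-axle MA = R/r = 56.9/11.7 = 4.8632.
Gear pair MA = 83/39 = 2.1282.
Block-and-tackle MA = number of supporting rope parts = 6.
Combined ideal MA = 4.8632 × 2.1282 × 6 = 62.1.
Effort = load / MA = 187 / 62.1 = 3.0113 kN.

3.01 kN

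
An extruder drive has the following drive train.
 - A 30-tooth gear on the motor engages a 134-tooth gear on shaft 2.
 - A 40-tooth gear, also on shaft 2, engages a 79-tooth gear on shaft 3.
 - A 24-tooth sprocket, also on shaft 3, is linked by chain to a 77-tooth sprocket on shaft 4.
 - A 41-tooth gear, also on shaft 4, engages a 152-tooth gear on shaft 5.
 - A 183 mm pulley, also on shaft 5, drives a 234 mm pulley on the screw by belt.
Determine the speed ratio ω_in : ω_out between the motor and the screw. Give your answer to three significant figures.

134

Each stage contributes driven/driver: gear mesh 134/30 = 4.4667, gear mesh 79/40 = 1.975, chain 77/24 = 3.2083, gear mesh 152/41 = 3.7073, belt 234/183 = 1.2787.
Overall: 4.4667 × 1.975 × 3.2083 × 3.7073 × 1.2787 = 134.17.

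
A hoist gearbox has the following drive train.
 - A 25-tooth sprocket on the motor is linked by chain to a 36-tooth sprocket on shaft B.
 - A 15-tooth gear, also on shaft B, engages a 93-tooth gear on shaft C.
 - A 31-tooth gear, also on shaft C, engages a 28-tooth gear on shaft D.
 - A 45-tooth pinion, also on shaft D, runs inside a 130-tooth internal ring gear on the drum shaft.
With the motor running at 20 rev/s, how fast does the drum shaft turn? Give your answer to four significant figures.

0.8585 rev/s

chain 36/25 = 1.44 → 20/1.44 = 13.889 rev/s
gear mesh 93/15 = 6.2 → 13.889/6.2 = 2.2401 rev/s
gear mesh 28/31 = 0.90323 → 2.2401/0.90323 = 2.4802 rev/s
internal gear 130/45 = 2.8889 → 2.4802/2.8889 = 0.85852 rev/s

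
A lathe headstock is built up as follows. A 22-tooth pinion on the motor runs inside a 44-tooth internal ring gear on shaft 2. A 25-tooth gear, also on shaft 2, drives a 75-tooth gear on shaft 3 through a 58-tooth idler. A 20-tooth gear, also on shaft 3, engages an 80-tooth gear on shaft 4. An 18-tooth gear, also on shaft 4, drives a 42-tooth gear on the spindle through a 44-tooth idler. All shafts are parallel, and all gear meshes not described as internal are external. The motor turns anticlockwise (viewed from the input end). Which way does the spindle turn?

clockwise

the motor → shaft 2: internal mesh, same direction → CCW.
shaft 2 → shaft 3: driver → idler → driven is 2 external meshes, 2 reversals → CCW.
shaft 3 → shaft 4: external mesh, 1 reversal → CW.
shaft 4 → the spindle: driver → idler → driven is 2 external meshes, 2 reversals → CW.
5 reversals in total — an odd number — so the spindle turns opposite to the motor.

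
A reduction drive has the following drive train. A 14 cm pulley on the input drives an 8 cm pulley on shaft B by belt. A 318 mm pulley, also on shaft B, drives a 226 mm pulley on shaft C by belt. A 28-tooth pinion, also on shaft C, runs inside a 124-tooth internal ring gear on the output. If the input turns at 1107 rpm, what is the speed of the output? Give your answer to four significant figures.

615.5 rpm

Belt: ratio = 8/14 = 0.57143, so shaft B turns at 1107 / 0.57143 = 1937.2 rpm.
Belt: ratio = 226/318 = 0.71069, so shaft C turns at 1937.2 / 0.71069 = 2725.9 rpm.
Internal gear: ratio = 124/28 = 4.4286, so the output turns at 2725.9 / 4.4286 = 615.52 rpm.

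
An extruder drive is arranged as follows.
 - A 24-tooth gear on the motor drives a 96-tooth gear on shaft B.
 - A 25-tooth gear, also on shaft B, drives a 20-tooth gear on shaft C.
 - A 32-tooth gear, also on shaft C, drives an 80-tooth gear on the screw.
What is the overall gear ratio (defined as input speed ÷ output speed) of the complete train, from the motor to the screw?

8

Each stage contributes driven/driver: gear mesh 96/24 = 4, gear mesh 20/25 = 0.8, gear mesh 80/32 = 2.5.
Overall: 4 × 0.8 × 2.5 = 8.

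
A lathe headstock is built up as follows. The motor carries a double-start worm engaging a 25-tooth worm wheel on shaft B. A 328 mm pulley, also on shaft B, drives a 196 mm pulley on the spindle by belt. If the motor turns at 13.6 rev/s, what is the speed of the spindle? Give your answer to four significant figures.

worm 25/2 = 12.5 → 13.6/12.5 = 1.088 rev/s
belt 196/328 = 0.59756 → 1.088/0.59756 = 1.8207 rev/s

1.821 rev/s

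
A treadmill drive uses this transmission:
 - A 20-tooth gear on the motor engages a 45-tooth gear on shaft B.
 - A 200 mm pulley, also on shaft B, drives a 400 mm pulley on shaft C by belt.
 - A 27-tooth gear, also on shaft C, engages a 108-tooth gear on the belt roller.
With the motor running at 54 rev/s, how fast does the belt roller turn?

3 rev/s

gear mesh 45/20 = 2.25 → 54/2.25 = 24 rev/s
belt 400/200 = 2 → 24/2 = 12 rev/s
gear mesh 108/27 = 4 → 12/4 = 3 rev/s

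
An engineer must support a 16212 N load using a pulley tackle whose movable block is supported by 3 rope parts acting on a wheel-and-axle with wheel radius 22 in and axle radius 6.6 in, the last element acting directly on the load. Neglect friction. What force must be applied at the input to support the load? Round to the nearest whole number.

Block-and-tackle MA = number of supporting rope parts = 3.
Wheel-and-axle MA = R/r = 22/6.6 = 3.3333.
Combined ideal MA = 3 × 3.3333 = 10.
Effort = load / MA = 16212 / 10 = 1621.2 N.

1621 N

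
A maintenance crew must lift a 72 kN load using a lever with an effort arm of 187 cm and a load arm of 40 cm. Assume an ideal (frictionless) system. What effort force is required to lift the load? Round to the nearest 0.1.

Lever MA = effort arm / load arm = 187/40 = 4.675.
Effort = load / MA = 72 / 4.675 = 15.401 kN.

15.4 kN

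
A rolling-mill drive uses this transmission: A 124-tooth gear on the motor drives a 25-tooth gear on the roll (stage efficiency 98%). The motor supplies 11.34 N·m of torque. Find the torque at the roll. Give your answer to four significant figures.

Gear mesh: ratio = 25/124 = 0.20161; torque at the roll = 11.34 × 0.20161 × 0.98 = 2.2406 N·m.

2.241 N·m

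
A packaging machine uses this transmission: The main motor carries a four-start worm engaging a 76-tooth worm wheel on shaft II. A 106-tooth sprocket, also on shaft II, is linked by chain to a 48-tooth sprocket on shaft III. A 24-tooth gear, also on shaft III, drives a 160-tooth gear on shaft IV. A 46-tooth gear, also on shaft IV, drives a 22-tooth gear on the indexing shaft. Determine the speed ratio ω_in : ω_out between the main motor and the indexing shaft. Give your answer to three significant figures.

Each stage contributes driven/driver: worm 76/4 = 19, chain 48/106 = 0.45283, gear mesh 160/24 = 6.6667, gear mesh 22/46 = 0.47826.
Overall: 19 × 0.45283 × 6.6667 × 0.47826 = 27.432.

27.4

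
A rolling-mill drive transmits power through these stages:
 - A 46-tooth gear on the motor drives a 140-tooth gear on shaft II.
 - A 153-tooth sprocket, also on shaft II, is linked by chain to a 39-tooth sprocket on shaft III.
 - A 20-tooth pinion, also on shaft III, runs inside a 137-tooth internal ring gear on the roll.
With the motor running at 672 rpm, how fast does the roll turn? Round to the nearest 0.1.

gear mesh 140/46 = 3.0435 → 672/3.0435 = 220.8 rpm
chain 39/153 = 0.2549 → 220.8/0.2549 = 866.22 rpm
internal gear 137/20 = 6.85 → 866.22/6.85 = 126.45 rpm

126.5 rpm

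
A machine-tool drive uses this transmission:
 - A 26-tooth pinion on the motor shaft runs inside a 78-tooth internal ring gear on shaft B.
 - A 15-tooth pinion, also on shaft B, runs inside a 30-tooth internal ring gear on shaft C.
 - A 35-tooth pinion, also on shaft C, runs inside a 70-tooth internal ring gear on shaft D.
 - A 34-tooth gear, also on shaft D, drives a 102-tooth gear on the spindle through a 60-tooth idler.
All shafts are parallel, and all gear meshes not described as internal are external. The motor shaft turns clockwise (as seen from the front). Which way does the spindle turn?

clockwise

the motor shaft → shaft B: internal mesh, same direction → CW.
shaft B → shaft C: internal mesh, same direction → CW.
shaft C → shaft D: internal mesh, same direction → CW.
shaft D → the spindle: driver → idler → driven is 2 external meshes, 2 reversals → CW.
2 reversals in total — an even number — so the spindle turns the same way as the motor shaft.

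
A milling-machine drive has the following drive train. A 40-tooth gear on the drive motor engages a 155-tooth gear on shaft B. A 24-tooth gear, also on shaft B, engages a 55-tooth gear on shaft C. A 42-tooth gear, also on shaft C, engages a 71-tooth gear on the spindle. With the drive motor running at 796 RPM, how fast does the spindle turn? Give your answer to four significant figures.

53.03 RPM

Gear mesh: ratio = 155/40 = 3.875, so shaft B turns at 796 / 3.875 = 205.42 RPM.
Gear mesh: ratio = 55/24 = 2.2917, so shaft C turns at 205.42 / 2.2917 = 89.638 RPM.
Gear mesh: ratio = 71/42 = 1.6905, so the spindle turns at 89.638 / 1.6905 = 53.025 RPM.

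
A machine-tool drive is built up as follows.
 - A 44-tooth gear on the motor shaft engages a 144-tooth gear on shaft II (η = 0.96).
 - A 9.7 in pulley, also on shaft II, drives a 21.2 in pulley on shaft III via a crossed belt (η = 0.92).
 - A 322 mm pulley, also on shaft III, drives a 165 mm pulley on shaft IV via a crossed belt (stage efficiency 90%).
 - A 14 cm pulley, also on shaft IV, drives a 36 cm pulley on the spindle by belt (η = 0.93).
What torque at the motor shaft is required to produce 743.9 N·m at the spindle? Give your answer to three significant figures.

Overall ratio R = 3.2727 × 2.1856 × 0.51242 × 2.5714 = 9.4249; overall efficiency η = 0.96 × 0.92 × 0.90 × 0.93 = 0.7392.
Input torque = output torque / (R × η) = 743.9 / (9.4249 × 0.7392) = 106.77 N·m.

107 N·m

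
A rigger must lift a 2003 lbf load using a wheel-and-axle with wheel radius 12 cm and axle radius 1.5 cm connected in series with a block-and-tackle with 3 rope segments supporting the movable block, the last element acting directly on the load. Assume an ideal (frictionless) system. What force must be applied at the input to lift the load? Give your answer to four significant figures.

Wheel-and-axle MA = R/r = 12/1.5 = 8.
Block-and-tackle MA = number of supporting rope parts = 3.
Combined ideal MA = 8 × 3 = 24.
Effort = load / MA = 2003 / 24 = 83.458 lbf.

83.46 lbf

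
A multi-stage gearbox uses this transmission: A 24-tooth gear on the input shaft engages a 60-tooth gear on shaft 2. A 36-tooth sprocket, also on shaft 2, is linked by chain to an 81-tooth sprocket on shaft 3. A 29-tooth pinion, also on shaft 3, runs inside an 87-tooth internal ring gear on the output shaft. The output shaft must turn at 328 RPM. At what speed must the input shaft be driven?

Overall ratio R = 2.5 × 2.25 × 3 = 16.875.
Required input speed = output speed × R = 328 × 16.875 = 5535 RPM.

5535 RPM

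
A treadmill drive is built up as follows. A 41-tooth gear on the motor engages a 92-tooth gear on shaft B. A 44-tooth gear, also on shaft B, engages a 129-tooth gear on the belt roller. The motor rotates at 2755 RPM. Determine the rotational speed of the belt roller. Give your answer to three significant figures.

419 RPM

the motor → shaft B (gear mesh, 92/41): 2755 ÷ 2.2439 = 1227.8 RPM
shaft B → the belt roller (gear mesh, 129/44): 1227.8 ÷ 2.9318 = 418.77 RPM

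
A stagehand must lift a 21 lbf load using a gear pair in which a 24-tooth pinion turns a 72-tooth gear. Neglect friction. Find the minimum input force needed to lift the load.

Gear pair MA = 72/24 = 3.
Effort = load / MA = 21 / 3 = 7 lbf.

7 lbf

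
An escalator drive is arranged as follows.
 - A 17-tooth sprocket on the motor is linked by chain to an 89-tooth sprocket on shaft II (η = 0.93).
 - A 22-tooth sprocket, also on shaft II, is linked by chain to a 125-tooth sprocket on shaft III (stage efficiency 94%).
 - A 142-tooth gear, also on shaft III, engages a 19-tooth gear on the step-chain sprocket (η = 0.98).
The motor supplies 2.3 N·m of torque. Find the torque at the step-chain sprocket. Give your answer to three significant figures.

7.84 N·m

After the chain (89/17): 2.3 × 5.2353 × 0.93 = 11.198 N·m
After the chain (125/22): 11.198 × 5.6818 × 0.94 = 59.809 N·m
After the gear mesh (19/142): 59.809 × 0.1338 × 0.98 = 7.8426 N·m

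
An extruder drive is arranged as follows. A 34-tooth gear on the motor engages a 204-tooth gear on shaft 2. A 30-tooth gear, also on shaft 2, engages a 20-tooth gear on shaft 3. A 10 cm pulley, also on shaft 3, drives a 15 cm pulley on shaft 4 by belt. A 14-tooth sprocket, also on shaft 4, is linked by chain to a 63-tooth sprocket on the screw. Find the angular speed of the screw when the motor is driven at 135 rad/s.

Gear mesh: ratio = 204/34 = 6, so shaft 2 turns at 135 / 6 = 22.5 rad/s.
Gear mesh: ratio = 20/30 = 0.66667, so shaft 3 turns at 22.5 / 0.66667 = 33.75 rad/s.
Belt: ratio = 15/10 = 1.5, so shaft 4 turns at 33.75 / 1.5 = 22.5 rad/s.
Chain: ratio = 63/14 = 4.5, so the screw turns at 22.5 / 4.5 = 5 rad/s.

5 rad/s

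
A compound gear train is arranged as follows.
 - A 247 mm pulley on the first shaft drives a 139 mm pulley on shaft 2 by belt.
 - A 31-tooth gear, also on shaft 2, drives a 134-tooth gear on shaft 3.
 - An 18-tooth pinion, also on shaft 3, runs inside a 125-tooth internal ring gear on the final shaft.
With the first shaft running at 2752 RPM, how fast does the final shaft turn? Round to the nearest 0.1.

belt 139/247 = 0.56275 → 2752/0.56275 = 4890.2 RPM
gear mesh 134/31 = 4.3226 → 4890.2/4.3226 = 1131.3 RPM
internal gear 125/18 = 6.9444 → 1131.3/6.9444 = 162.91 RPM

162.9 RPM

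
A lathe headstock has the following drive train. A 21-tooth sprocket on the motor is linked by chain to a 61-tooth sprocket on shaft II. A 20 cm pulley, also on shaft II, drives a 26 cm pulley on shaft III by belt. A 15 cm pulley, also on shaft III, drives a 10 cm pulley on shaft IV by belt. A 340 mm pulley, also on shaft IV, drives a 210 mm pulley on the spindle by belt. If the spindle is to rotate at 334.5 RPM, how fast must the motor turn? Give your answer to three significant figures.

Overall ratio R = 2.9048 × 1.3 × 0.66667 × 0.61765 = 1.5549.
Required input speed = output speed × R = 334.5 × 1.5549 = 520.11 RPM.

520 RPM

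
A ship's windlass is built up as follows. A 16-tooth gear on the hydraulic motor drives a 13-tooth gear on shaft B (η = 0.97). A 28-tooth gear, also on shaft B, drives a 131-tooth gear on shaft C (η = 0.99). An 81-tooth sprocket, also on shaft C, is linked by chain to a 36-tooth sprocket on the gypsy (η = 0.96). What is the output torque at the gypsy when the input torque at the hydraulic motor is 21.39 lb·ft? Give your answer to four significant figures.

Gear mesh: ratio = 13/16 = 0.8125; torque at shaft B = 21.39 × 0.8125 × 0.97 = 16.858 lb·ft.
Gear mesh: ratio = 131/28 = 4.6786; torque at shaft C = 16.858 × 4.6786 × 0.99 = 78.083 lb·ft.
Chain: ratio = 36/81 = 0.44444; torque at the gypsy = 78.083 × 0.44444 × 0.96 = 33.315 lb·ft.

33.32 lb·ft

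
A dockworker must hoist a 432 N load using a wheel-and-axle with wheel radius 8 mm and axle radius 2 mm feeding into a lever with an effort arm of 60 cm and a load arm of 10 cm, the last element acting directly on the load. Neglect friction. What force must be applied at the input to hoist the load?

18 N

Wheel-and-axle MA = R/r = 8/2 = 4.
Lever MA = effort arm / load arm = 60/10 = 6.
Combined ideal MA = 4 × 6 = 24.
Effort = load / MA = 432 / 24 = 18 N.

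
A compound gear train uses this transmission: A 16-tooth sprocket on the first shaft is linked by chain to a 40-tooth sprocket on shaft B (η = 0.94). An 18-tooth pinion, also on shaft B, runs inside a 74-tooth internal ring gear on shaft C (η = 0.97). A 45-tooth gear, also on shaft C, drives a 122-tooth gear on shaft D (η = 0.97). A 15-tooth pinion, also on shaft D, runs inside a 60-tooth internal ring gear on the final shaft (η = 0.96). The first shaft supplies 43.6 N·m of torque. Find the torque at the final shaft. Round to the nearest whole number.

chain 40/16 = 2.5 → τ = 43.6·2.5·0.94 = 102.46 N·m
internal gear 74/18 = 4.1111 → τ = 102.46·4.1111·0.97 = 408.59 N·m
gear mesh 122/45 = 2.7111 → τ = 408.59·2.7111·0.97 = 1074.5 N·m
internal gear 60/15 = 4 → τ = 1074.5·4·0.96 = 4126.1 N·m

4126 N·m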